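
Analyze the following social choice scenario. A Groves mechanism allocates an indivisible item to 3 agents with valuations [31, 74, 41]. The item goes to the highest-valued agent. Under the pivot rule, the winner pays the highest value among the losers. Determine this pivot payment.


Step 1: The efficient winner is agent 1 with value 74
Step 2: Other agents' values: [31, 41]
Step 3: Pivot payment = max(others) = 41
Step 4: The winner pays 41

41


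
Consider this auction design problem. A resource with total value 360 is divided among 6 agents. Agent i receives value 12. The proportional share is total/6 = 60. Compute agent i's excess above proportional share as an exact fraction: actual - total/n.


Step 1: Proportional share = 360/6 = 60
Step 2: Agent's actual allocation = 12
Step 3: Excess = 12 - 60 = -48

-48


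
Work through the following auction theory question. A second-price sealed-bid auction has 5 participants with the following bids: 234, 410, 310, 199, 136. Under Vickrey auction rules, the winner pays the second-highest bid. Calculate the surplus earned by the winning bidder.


Step 1: Sort bids in descending order: 410, 310, 234, 199, 136
Step 2: The winning bid is the highest: 410
Step 3: The payment equals the second-highest bid: 310
Step 4: Surplus = winner's bid - payment = 410 - 310 = 100

100


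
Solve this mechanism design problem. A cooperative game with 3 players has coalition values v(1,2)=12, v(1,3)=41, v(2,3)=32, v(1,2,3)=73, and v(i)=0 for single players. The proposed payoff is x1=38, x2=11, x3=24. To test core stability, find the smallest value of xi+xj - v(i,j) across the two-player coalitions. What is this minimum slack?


Step 1: Slack for coalition (1,2): x1+x2 - v12 = 49 - 12 = 37
Step 2: Slack for coalition (1,3): x1+x3 - v13 = 62 - 41 = 21
Step 3: Slack for coalition (2,3): x2+x3 - v23 = 35 - 32 = 3
Step 4: Minimum slack = min(37, 21, 3) = 3, attained by (2,3); no pair can gain by deviating, so the allocation is in the core

3


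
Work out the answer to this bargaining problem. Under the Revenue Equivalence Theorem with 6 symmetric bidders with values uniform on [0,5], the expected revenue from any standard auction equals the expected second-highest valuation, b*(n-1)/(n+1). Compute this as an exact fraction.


Step 1: By Revenue Equivalence, expected revenue = b*(n-1)/(n+1)
Step 2: Substituting n = 6, b = 5
Step 3: Revenue = 5*(6-1)/(6+1) = 5*5/7
Step 4: Revenue = 25/7

25/7


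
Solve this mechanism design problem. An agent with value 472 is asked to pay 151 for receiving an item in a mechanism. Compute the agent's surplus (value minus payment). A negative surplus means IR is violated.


Step 1: Surplus = value - payment = 472 - 151 = 321
Step 2: IR is satisfied (surplus >= 0)

321


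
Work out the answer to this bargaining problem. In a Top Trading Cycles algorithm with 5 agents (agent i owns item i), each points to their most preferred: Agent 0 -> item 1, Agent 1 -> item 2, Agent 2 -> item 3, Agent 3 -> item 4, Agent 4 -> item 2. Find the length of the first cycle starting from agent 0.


Step 1: Trace the pointer graph from agent 0: 0 -> 1 -> 2 -> 3 -> 4 -> 2
Step 2: A cycle is detected when we revisit agent 2
Step 3: The cycle is: 2 -> 3 -> 4 -> 2
Step 4: Cycle length = 3

3


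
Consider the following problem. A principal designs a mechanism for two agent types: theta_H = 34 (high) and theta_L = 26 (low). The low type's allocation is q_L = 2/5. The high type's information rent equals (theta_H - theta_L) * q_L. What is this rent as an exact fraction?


Step 1: theta_H - theta_L = 34 - 26 = 8
Step 2: Information rent = (theta_H - theta_L) * q_L
Step 3: = 8 * 2/5
Step 4: = 16/5

16/5


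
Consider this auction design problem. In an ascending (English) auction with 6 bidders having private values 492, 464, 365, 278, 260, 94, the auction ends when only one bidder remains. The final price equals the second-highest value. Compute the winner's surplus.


Step 1: Identify the highest value: 492
Step 2: Identify the second-highest value: 464
Step 3: The final price = second-highest value = 464
Step 4: Surplus = 492 - 464 = 28

28


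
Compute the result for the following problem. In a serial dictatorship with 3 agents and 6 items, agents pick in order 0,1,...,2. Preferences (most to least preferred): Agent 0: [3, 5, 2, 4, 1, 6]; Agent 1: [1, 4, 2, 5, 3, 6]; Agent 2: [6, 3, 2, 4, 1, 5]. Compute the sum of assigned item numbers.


Step 1: Agent 0 picks item 3
Step 2: Agent 1 picks item 1
Step 3: Agent 2 picks item 6
Step 4: Sum = 3 + 1 + 6 = 10

10


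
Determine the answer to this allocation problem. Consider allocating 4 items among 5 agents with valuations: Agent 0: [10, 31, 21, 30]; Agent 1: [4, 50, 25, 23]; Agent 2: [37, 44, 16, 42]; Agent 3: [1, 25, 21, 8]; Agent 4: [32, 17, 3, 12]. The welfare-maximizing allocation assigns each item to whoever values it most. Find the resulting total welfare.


Step 1: For each item, find the maximum value among all agents.
Step 2: Item 0 -> Agent 2 (value 37)
Step 3: Item 1 -> Agent 1 (value 50)
Step 4: Item 2 -> Agent 1 (value 25)
Step 5: Item 3 -> Agent 2 (value 42)
Step 6: Total welfare = 37 + 50 + 25 + 42 = 154

154


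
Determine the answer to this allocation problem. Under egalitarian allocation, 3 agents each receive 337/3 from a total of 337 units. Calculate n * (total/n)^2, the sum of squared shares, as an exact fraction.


Step 1: Each agent's share = 337/3
Step 2: Square of each share = (337/3)^2 = 113569/9
Step 3: Sum of squares = 3 * 113569/9 = 113569/3

113569/3


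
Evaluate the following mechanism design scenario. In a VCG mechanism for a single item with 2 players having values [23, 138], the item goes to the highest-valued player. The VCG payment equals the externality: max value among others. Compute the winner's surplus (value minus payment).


Step 1: The winner is the agent with the highest value: agent 1 with value 138
Step 2: Values of other agents: [23]
Step 3: VCG payment = max of others' values = 23
Step 4: Surplus = 138 - 23 = 115

115


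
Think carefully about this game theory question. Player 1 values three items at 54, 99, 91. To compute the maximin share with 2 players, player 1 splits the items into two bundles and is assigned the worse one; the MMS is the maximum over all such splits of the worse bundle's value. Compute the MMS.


Step 1: Item values = 54, 99, 91
Step 2: Enumerate all 2-bundle partitions and take the smaller bundle:
  Partition 1: {54} vs {99,91} -> bundles 54, 190; min = 54
  Partition 2: {99} vs {54,91} -> bundles 99, 145; min = 99
  Partition 3: {91} vs {54,99} -> bundles 91, 153; min = 91
Step 3: MMS = max(54, 99, 91) = 99

99


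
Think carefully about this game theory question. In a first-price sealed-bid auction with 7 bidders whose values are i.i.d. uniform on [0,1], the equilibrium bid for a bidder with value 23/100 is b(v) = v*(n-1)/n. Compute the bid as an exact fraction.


Step 1: The symmetric BNE bidding function is b(v) = v * (n-1) / n
Step 2: Substitute v = 23/100 and n = 7
Step 3: b = 23/100 * 6/7
Step 4: b = 69/350

69/350


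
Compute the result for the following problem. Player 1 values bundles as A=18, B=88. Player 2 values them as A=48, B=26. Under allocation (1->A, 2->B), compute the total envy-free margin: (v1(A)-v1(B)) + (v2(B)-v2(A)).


Step 1: Player 1's margin = v1(A) - v1(B) = 18 - 88 = -70
Step 2: Player 2's margin = v2(B) - v2(A) = 26 - 48 = -22
Step 3: Total margin = -70 + -22 = -92

-92


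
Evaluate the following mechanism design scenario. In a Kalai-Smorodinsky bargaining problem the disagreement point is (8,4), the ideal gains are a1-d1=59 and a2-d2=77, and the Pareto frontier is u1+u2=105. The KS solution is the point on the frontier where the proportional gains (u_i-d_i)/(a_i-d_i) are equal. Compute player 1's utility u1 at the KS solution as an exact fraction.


Step 1: At the KS point, (u1-d1)/r1 = (u2-d2)/r2 = t and u1+u2 = 105
Step 2: u1 = d1 + r1*t and u2 = d2 + r2*t, so (d1 + r1*t) + (d2 + r2*t) = 105
Step 3: t = (105 - 8 - 4)/(59 + 77) = 93/136
Step 4: u1 = d1 + r1*t = 8 + 59 * 93/136 = 6575/136
Step 5: (Check: u2 = d2 + r2*t = 7705/136; u1+u2 = 6575/136 + 7705/136 = 105, on the frontier.)

6575/136


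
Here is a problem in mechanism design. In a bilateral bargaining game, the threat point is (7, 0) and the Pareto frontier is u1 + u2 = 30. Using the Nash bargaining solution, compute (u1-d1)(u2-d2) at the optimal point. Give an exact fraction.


Step 1: The Nash solution splits surplus symmetrically above the disagreement point
Step 2: u1 = (total + d1 - d2)/2 = (30 + 7 - 0)/2 = 37/2
Step 3: u2 = (total - d1 + d2)/2 = (30 - 7 + 0)/2 = 23/2
Step 4: Nash product = (37/2 - 7) * (23/2 - 0)
Step 5: = 23/2 * 23/2 = 529/4

529/4


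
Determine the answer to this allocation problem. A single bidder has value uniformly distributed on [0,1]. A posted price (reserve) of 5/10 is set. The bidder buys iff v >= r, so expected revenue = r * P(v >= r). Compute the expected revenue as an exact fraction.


Step 1: Posted price r = 1/2, value support [0,1]
Step 2: P(v >= r) = (1 - 1/2)/1 = 1/2
Step 3: Expected revenue = r * P(v >= r) = 1/2 * 1/2
Step 4: Revenue = 1/4

1/4


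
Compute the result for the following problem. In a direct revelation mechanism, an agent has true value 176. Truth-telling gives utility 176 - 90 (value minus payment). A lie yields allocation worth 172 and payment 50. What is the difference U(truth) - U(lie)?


Step 1: U(truth) = value - payment = 176 - 90 = 86
Step 2: U(lie) = allocation - payment = 172 - 50 = 122
Step 3: IC gap = 86 - 122 = -36

-36


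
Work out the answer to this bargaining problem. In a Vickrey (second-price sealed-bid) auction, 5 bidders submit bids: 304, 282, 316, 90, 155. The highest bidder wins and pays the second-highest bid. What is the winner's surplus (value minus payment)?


Step 1: Sort bids in descending order: 316, 304, 282, 155, 90
Step 2: The winning bid is the highest: 316
Step 3: The payment equals the second-highest bid: 304
Step 4: Surplus = winner's bid - payment = 316 - 304 = 12

12


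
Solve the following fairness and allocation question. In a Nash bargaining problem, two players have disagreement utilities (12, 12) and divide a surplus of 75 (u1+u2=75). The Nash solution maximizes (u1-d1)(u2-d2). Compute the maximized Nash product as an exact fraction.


Step 1: The Nash solution splits surplus symmetrically above the disagreement point
Step 2: u1 = (total + d1 - d2)/2 = (75 + 12 - 12)/2 = 75/2
Step 3: u2 = (total - d1 + d2)/2 = (75 - 12 + 12)/2 = 75/2
Step 4: Nash product = (75/2 - 12) * (75/2 - 12)
Step 5: = 51/2 * 51/2 = 2601/4

2601/4


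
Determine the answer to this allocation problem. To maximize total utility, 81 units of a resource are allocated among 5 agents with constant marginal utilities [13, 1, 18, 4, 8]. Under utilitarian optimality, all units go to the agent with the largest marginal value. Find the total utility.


Step 1: The marginal utilities are [13, 1, 18, 4, 8]
Step 2: The highest marginal utility is 18
Step 3: All 81 units go to that agent
Step 4: Total utility = 18 * 81 = 1458

1458


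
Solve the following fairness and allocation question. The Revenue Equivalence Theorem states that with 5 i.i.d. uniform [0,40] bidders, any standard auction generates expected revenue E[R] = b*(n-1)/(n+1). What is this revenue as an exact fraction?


Step 1: By Revenue Equivalence, expected revenue = b*(n-1)/(n+1)
Step 2: Substituting n = 5, b = 40
Step 3: Revenue = 40*(5-1)/(5+1) = 40*4/6
Step 4: Revenue = 160/6 = 80/3

80/3


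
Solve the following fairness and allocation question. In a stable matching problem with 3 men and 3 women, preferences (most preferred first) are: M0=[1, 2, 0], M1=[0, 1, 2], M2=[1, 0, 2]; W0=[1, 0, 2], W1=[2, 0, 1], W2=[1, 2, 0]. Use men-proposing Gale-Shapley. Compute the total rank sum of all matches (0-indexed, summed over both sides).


Step 1: Run Gale-Shapley (men propose, women hold best offer):
  M0 proposes to W1; she accepts
  M1 proposes to W0; she accepts
  M2 proposes to W1; she switches from M0
  M0 proposes to W2; she accepts
Step 2: Final matching: W0-M1, W1-M2, W2-M0
Step 3: 0-indexed ranks (man's rank of his match, then woman's): 0 + 0 + 0 + 0 + 1 + 2
Step 4: Total rank sum = 3

3


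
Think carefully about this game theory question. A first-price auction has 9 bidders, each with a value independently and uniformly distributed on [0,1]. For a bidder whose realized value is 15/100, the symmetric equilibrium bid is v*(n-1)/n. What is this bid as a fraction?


Step 1: The symmetric BNE bidding function is b(v) = v * (n-1) / n
Step 2: Substitute v = 3/20 and n = 9
Step 3: b = 3/20 * 8/9
Step 4: b = 2/15

2/15


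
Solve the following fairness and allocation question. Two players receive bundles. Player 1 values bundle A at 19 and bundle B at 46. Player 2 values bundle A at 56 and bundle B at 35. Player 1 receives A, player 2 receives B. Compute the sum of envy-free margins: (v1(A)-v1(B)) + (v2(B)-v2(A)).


Step 1: Player 1's margin = v1(A) - v1(B) = 19 - 46 = -27
Step 2: Player 2's margin = v2(B) - v2(A) = 35 - 56 = -21
Step 3: Total margin = -27 + -21 = -48

-48


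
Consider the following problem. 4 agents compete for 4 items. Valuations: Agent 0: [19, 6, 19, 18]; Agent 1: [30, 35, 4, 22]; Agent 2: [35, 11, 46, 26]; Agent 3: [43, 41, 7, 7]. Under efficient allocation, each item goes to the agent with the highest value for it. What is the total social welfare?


Step 1: For each item, find the maximum value among all agents.
Step 2: Item 0 -> Agent 3 (value 43)
Step 3: Item 1 -> Agent 3 (value 41)
Step 4: Item 2 -> Agent 2 (value 46)
Step 5: Item 3 -> Agent 2 (value 26)
Step 6: Total welfare = 43 + 41 + 46 + 26 = 156

156


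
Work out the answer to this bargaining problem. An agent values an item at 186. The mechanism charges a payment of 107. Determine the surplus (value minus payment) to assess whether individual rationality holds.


Step 1: Surplus = value - payment = 186 - 107 = 79
Step 2: IR is satisfied (surplus >= 0)

79


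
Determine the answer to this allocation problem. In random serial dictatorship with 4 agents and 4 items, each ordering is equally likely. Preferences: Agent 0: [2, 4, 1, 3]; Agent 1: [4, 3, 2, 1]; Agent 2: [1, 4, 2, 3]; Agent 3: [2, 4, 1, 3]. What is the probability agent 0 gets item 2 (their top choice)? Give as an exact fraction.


Step 1: Agent 0 wants item 2
Step 2: There are 24 possible orderings of agents
Step 3: In 12 orderings, agent 0 gets item 2
Step 4: Probability = 12/24 = 1/2

1/2


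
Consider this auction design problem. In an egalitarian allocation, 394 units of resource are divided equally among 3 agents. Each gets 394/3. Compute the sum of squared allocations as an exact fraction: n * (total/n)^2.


Step 1: Each agent's share = 394/3
Step 2: Square of each share = (394/3)^2 = 155236/9
Step 3: Sum of squares = 3 * 155236/9 = 155236/3

155236/3


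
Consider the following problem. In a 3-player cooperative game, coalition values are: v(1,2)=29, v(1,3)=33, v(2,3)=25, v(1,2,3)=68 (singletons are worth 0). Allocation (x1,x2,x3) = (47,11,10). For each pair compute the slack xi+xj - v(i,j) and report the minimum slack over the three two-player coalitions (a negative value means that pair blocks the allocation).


Step 1: Slack for coalition (1,2): x1+x2 - v12 = 58 - 29 = 29
Step 2: Slack for coalition (1,3): x1+x3 - v13 = 57 - 33 = 24
Step 3: Slack for coalition (2,3): x2+x3 - v23 = 21 - 25 = -4
Step 4: Minimum slack = min(29, 24, -4) = -4, attained by (2,3); coalition (2,3) can block (slack < 0), so the allocation is not in the core

-4


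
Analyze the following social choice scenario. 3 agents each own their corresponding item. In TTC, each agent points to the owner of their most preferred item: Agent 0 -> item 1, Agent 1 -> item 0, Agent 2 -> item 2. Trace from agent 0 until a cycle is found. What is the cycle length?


Step 1: Trace the pointer graph from agent 0: 0 -> 1 -> 0
Step 2: A cycle is detected when we revisit agent 0
Step 3: The cycle is: 0 -> 1 -> 0
Step 4: Cycle length = 2

2


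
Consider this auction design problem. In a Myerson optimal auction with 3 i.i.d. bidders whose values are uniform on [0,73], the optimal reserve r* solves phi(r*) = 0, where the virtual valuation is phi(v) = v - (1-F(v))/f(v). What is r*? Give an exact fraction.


Step 1: For U[0,73], F(v) = v/73 and f(v) = 1/73
Step 2: phi(v) = v - (1 - v/73)/(1/73) = v - (73 - v) = 2v - 73
Step 3: Set phi(r*) = 0: 2r* - 73 = 0
Step 4: r* = 73/2 (the number of bidders n = 3 does not enter)

73/2


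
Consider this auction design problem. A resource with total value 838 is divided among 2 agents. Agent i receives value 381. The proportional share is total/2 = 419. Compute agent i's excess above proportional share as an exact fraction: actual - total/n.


Step 1: Proportional share = 838/2 = 419
Step 2: Agent's actual allocation = 381
Step 3: Excess = 381 - 419 = -38

-38


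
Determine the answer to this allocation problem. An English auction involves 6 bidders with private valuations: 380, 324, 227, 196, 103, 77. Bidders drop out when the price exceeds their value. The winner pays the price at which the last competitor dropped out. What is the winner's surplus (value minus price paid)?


Step 1: Identify the highest value: 380
Step 2: Identify the second-highest value: 324
Step 3: The final price = second-highest value = 324
Step 4: Surplus = 380 - 324 = 56

56


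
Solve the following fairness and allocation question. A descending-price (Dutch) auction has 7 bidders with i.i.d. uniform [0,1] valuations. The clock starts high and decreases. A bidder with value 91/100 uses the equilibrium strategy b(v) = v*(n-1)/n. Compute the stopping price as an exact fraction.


Step 1: Dutch auctions are strategically equivalent to first-price auctions
Step 2: The equilibrium bid is b(v) = v*(n-1)/n
Step 3: b = 91/100 * 6/7
Step 4: b = 39/50

39/50


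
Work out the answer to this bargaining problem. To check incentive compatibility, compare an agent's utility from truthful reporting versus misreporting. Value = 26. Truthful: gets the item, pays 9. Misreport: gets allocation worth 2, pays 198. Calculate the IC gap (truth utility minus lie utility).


Step 1: U(truth) = value - payment = 26 - 9 = 17
Step 2: U(lie) = allocation - payment = 2 - 198 = -196
Step 3: IC gap = 17 - (-196) = 213

213


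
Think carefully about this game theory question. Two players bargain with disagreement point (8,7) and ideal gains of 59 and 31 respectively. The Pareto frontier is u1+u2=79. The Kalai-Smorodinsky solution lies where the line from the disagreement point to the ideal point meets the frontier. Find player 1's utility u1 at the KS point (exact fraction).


Step 1: At the KS point, (u1-d1)/r1 = (u2-d2)/r2 = t and u1+u2 = 79
Step 2: u1 = d1 + r1*t and u2 = d2 + r2*t, so (d1 + r1*t) + (d2 + r2*t) = 79
Step 3: t = (79 - 8 - 7)/(59 + 31) = 64/90 = 32/45
Step 4: u1 = d1 + r1*t = 8 + 59 * 32/45 = 2248/45
Step 5: (Check: u2 = d2 + r2*t = 1307/45; u1+u2 = 2248/45 + 1307/45 = 79, on the frontier.)

2248/45


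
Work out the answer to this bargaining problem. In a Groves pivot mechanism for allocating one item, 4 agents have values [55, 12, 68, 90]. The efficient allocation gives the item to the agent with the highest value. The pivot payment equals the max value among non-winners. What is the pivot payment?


Step 1: The efficient winner is agent 3 with value 90
Step 2: Other agents' values: [55, 12, 68]
Step 3: Pivot payment = max(others) = 68
Step 4: The winner pays 68

68


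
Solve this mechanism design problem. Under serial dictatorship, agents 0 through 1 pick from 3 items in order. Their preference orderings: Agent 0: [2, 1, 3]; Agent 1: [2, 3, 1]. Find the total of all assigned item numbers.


Step 1: Agent 0 picks item 2
Step 2: Agent 1 picks item 3
Step 3: Sum = 2 + 3 = 5

5


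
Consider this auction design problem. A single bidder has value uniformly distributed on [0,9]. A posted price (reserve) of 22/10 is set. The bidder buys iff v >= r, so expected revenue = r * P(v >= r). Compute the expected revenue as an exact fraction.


Step 1: Posted price r = 11/5, value support [0,9]
Step 2: P(v >= r) = (9 - 11/5)/9 = 34/45
Step 3: Expected revenue = r * P(v >= r) = 11/5 * 34/45
Step 4: Revenue = 374/225

374/225


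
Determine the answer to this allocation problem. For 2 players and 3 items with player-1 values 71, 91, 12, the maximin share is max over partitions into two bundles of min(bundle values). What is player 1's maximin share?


Step 1: Item values = 71, 91, 12
Step 2: Enumerate all 2-bundle partitions and take the smaller bundle:
  Partition 1: {71} vs {91,12} -> bundles 71, 103; min = 71
  Partition 2: {91} vs {71,12} -> bundles 91, 83; min = 83
  Partition 3: {12} vs {71,91} -> bundles 12, 162; min = 12
Step 3: MMS = max(71, 83, 12) = 83

83


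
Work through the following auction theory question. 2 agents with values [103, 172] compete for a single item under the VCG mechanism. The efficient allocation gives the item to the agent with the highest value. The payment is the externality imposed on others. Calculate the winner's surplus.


Step 1: The winner is the agent with the highest value: agent 1 with value 172
Step 2: Values of other agents: [103]
Step 3: VCG payment = max of others' values = 103
Step 4: Surplus = 172 - 103 = 69

69


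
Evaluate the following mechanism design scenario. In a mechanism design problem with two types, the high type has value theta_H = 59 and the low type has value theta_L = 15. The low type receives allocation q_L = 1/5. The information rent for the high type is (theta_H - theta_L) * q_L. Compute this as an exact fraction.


Step 1: theta_H - theta_L = 59 - 15 = 44
Step 2: Information rent = (theta_H - theta_L) * q_L
Step 3: = 44 * 1/5
Step 4: = 44/5

44/5


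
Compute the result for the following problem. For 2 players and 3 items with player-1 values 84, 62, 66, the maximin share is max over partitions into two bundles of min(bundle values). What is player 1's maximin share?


Step 1: Item values = 84, 62, 66
Step 2: Enumerate all 2-bundle partitions and take the smaller bundle:
  Partition 1: {84} vs {62,66} -> bundles 84, 128; min = 84
  Partition 2: {62} vs {84,66} -> bundles 62, 150; min = 62
  Partition 3: {66} vs {84,62} -> bundles 66, 146; min = 66
Step 3: MMS = max(84, 62, 66) = 84

84


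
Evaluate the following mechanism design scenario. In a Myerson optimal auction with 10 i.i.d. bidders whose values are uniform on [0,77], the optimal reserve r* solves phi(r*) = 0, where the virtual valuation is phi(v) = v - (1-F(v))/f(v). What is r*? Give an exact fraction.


Step 1: For U[0,77], F(v) = v/77 and f(v) = 1/77
Step 2: phi(v) = v - (1 - v/77)/(1/77) = v - (77 - v) = 2v - 77
Step 3: Set phi(r*) = 0: 2r* - 77 = 0
Step 4: r* = 77/2 (the number of bidders n = 10 does not enter)

77/2


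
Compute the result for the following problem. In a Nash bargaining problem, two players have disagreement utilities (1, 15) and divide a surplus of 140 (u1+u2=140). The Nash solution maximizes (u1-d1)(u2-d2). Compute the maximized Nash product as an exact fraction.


Step 1: The Nash solution splits surplus symmetrically above the disagreement point
Step 2: u1 = (total + d1 - d2)/2 = (140 + 1 - 15)/2 = 63
Step 3: u2 = (total - d1 + d2)/2 = (140 - 1 + 15)/2 = 77
Step 4: Nash product = (63 - 1) * (77 - 15)
Step 5: = 62 * 62 = 3844

3844


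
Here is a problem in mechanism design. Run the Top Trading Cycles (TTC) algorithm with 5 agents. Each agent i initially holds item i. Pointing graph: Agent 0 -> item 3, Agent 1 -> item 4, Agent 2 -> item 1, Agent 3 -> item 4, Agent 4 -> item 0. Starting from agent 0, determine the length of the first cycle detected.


Step 1: Trace the pointer graph from agent 0: 0 -> 3 -> 4 -> 0
Step 2: A cycle is detected when we revisit agent 0
Step 3: The cycle is: 0 -> 3 -> 4 -> 0
Step 4: Cycle length = 3

3


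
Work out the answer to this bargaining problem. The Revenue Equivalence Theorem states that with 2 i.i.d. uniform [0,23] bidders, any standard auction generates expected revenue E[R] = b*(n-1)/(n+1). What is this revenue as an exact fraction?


Step 1: By Revenue Equivalence, expected revenue = b*(n-1)/(n+1)
Step 2: Substituting n = 2, b = 23
Step 3: Revenue = 23*(2-1)/(2+1) = 23*1/3
Step 4: Revenue = 23/3

23/3


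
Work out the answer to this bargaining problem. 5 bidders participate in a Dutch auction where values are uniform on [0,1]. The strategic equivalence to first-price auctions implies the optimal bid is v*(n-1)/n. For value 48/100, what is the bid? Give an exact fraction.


Step 1: Dutch auctions are strategically equivalent to first-price auctions
Step 2: The equilibrium bid is b(v) = v*(n-1)/n
Step 3: b = 12/25 * 4/5
Step 4: b = 48/125

48/125


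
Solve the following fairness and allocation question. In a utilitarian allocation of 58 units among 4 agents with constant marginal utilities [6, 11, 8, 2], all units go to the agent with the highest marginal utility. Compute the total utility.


Step 1: The marginal utilities are [6, 11, 8, 2]
Step 2: The highest marginal utility is 11
Step 3: All 58 units go to that agent
Step 4: Total utility = 11 * 58 = 638

638


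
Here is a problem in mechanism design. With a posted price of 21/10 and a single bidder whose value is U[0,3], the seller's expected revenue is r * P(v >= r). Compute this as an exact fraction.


Step 1: Posted price r = 21/10, value support [0,3]
Step 2: P(v >= r) = (3 - 21/10)/3 = 3/10
Step 3: Expected revenue = r * P(v >= r) = 21/10 * 3/10
Step 4: Revenue = 63/100

63/100


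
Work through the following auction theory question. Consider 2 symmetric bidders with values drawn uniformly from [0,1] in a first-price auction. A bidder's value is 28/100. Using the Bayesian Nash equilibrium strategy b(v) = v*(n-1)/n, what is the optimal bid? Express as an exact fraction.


Step 1: The symmetric BNE bidding function is b(v) = v * (n-1) / n
Step 2: Substitute v = 7/25 and n = 2
Step 3: b = 7/25 * 1/2
Step 4: b = 7/50

7/50


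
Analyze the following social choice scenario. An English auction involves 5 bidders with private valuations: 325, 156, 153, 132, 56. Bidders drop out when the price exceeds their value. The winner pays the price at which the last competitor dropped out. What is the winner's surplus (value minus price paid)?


Step 1: Identify the highest value: 325
Step 2: Identify the second-highest value: 156
Step 3: The final price = second-highest value = 156
Step 4: Surplus = 325 - 156 = 169

169


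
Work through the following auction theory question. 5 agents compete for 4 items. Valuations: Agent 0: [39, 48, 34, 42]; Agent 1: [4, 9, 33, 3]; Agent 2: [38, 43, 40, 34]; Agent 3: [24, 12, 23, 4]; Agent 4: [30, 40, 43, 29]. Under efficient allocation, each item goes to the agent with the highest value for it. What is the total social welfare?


Step 1: For each item, find the maximum value among all agents.
Step 2: Item 0 -> Agent 0 (value 39)
Step 3: Item 1 -> Agent 0 (value 48)
Step 4: Item 2 -> Agent 4 (value 43)
Step 5: Item 3 -> Agent 0 (value 42)
Step 6: Total welfare = 39 + 48 + 43 + 42 = 172

172


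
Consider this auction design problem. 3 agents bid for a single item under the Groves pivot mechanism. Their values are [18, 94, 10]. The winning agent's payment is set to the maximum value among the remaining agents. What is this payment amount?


Step 1: The efficient winner is agent 1 with value 94
Step 2: Other agents' values: [18, 10]
Step 3: Pivot payment = max(others) = 18
Step 4: The winner pays 18

18


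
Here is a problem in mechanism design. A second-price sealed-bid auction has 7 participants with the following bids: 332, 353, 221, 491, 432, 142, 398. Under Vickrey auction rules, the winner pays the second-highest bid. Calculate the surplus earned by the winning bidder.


Step 1: Sort bids in descending order: 491, 432, 398, 353, 332, 221, 142
Step 2: The winning bid is the highest: 491
Step 3: The payment equals the second-highest bid: 432
Step 4: Surplus = winner's bid - payment = 491 - 432 = 59

59


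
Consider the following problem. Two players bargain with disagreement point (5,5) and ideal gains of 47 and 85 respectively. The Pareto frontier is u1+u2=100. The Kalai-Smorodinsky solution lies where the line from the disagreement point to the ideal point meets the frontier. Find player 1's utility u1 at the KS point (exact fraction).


Step 1: At the KS point, (u1-d1)/r1 = (u2-d2)/r2 = t and u1+u2 = 100
Step 2: u1 = d1 + r1*t and u2 = d2 + r2*t, so (d1 + r1*t) + (d2 + r2*t) = 100
Step 3: t = (100 - 5 - 5)/(47 + 85) = 90/132 = 15/22
Step 4: u1 = d1 + r1*t = 5 + 47 * 15/22 = 815/22
Step 5: (Check: u2 = d2 + r2*t = 1385/22; u1+u2 = 815/22 + 1385/22 = 100, on the frontier.)

815/22


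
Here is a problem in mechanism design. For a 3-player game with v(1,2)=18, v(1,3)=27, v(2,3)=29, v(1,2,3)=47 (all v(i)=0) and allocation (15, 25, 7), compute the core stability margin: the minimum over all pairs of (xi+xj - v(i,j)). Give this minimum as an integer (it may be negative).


Step 1: Slack for coalition (1,2): x1+x2 - v12 = 40 - 18 = 22
Step 2: Slack for coalition (1,3): x1+x3 - v13 = 22 - 27 = -5
Step 3: Slack for coalition (2,3): x2+x3 - v23 = 32 - 29 = 3
Step 4: Minimum slack = min(22, -5, 3) = -5, attained by (1,3); coalition (1,3) can block (slack < 0), so the allocation is not in the core

-5


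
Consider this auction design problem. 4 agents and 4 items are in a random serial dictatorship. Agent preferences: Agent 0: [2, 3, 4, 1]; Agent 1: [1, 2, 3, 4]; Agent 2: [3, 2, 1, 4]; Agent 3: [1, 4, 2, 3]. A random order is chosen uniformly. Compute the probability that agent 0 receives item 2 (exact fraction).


Step 1: Agent 0 wants item 2
Step 2: There are 24 possible orderings of agents
Step 3: In 20 orderings, agent 0 gets item 2
Step 4: Probability = 20/24 = 5/6

5/6


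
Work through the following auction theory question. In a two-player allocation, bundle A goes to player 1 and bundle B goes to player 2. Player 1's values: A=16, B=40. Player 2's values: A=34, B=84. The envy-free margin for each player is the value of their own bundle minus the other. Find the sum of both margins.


Step 1: Player 1's margin = v1(A) - v1(B) = 16 - 40 = -24
Step 2: Player 2's margin = v2(B) - v2(A) = 84 - 34 = 50
Step 3: Total margin = -24 + 50 = 26

26


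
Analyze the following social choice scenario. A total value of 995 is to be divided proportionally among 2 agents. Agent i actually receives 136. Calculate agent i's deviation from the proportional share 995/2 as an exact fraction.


Step 1: Proportional share = 995/2
Step 2: Agent's actual allocation = 136
Step 3: Excess = 136 - 995/2 = -723/2

-723/2


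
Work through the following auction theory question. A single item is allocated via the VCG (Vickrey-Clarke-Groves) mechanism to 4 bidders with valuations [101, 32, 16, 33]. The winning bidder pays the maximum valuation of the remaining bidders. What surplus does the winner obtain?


Step 1: The winner is the agent with the highest value: agent 0 with value 101
Step 2: Values of other agents: [32, 16, 33]
Step 3: VCG payment = max of others' values = 33
Step 4: Surplus = 101 - 33 = 68

68


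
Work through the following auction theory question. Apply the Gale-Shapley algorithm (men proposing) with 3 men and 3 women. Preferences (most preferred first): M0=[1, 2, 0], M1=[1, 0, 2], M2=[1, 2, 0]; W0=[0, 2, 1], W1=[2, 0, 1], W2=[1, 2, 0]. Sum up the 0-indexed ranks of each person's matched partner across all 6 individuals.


Step 1: Run Gale-Shapley (men propose, women hold best offer):
  M0 proposes to W1; she accepts
  M1 proposes to W1; rejected
  M1 proposes to W0; she accepts
  M2 proposes to W1; she switches from M0
  M0 proposes to W2; she accepts
Step 2: Final matching: W0-M1, W1-M2, W2-M0
Step 3: 0-indexed ranks (man's rank of his match, then woman's): 1 + 2 + 0 + 0 + 1 + 2
Step 4: Total rank sum = 6

6


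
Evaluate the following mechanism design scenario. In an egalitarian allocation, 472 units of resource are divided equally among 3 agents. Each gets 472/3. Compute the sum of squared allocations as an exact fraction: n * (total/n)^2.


Step 1: Each agent's share = 472/3
Step 2: Square of each share = (472/3)^2 = 222784/9
Step 3: Sum of squares = 3 * 222784/9 = 222784/3

222784/3


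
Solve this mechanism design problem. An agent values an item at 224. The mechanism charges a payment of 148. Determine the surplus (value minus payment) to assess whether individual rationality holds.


Step 1: Surplus = value - payment = 224 - 148 = 76
Step 2: IR is satisfied (surplus >= 0)

76


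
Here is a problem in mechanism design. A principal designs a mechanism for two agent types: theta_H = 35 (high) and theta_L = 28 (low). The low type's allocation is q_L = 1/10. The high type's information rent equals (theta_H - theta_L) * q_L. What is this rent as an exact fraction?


Step 1: theta_H - theta_L = 35 - 28 = 7
Step 2: Information rent = (theta_H - theta_L) * q_L
Step 3: = 7 * 1/10
Step 4: = 7/10

7/10


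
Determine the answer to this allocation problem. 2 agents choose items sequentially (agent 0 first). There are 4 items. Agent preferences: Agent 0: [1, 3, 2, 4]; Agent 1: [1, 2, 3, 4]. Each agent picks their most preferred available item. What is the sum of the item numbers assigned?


Step 1: Agent 0 picks item 1
Step 2: Agent 1 picks item 2
Step 3: Sum = 1 + 2 = 3

3


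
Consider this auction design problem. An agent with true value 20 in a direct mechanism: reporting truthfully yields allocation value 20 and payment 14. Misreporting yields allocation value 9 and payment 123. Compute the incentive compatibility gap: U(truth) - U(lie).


Step 1: U(truth) = value - payment = 20 - 14 = 6
Step 2: U(lie) = allocation - payment = 9 - 123 = -114
Step 3: IC gap = 6 - (-114) = 120

120


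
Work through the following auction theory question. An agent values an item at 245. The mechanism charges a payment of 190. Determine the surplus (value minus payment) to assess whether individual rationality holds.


Step 1: Surplus = value - payment = 245 - 190 = 55
Step 2: IR is satisfied (surplus >= 0)

55


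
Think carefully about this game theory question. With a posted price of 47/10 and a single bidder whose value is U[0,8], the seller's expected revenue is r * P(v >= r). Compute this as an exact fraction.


Step 1: Posted price r = 47/10, value support [0,8]
Step 2: P(v >= r) = (8 - 47/10)/8 = 33/80
Step 3: Expected revenue = r * P(v >= r) = 47/10 * 33/80
Step 4: Revenue = 1551/800

1551/800


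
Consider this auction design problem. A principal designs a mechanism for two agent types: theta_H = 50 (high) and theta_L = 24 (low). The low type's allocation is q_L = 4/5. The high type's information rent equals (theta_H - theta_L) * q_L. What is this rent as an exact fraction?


Step 1: theta_H - theta_L = 50 - 24 = 26
Step 2: Information rent = (theta_H - theta_L) * q_L
Step 3: = 26 * 4/5
Step 4: = 104/5

104/5


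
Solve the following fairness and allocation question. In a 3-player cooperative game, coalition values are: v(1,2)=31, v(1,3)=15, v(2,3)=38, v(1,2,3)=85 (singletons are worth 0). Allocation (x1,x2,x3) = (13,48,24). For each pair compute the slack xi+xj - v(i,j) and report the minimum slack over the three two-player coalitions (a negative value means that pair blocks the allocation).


Step 1: Slack for coalition (1,2): x1+x2 - v12 = 61 - 31 = 30
Step 2: Slack for coalition (1,3): x1+x3 - v13 = 37 - 15 = 22
Step 3: Slack for coalition (2,3): x2+x3 - v23 = 72 - 38 = 34
Step 4: Minimum slack = min(30, 22, 34) = 22, attained by (1,3); no pair can gain by deviating, so the allocation is in the core

22


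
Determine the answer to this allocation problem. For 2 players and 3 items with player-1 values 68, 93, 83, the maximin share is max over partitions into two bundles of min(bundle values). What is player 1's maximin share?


Step 1: Item values = 68, 93, 83
Step 2: Enumerate all 2-bundle partitions and take the smaller bundle:
  Partition 1: {68} vs {93,83} -> bundles 68, 176; min = 68
  Partition 2: {93} vs {68,83} -> bundles 93, 151; min = 93
  Partition 3: {83} vs {68,93} -> bundles 83, 161; min = 83
Step 3: MMS = max(68, 93, 83) = 93

93


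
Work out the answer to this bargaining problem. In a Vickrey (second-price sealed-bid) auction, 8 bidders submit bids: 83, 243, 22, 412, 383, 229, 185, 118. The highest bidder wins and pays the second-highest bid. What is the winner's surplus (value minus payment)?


Step 1: Sort bids in descending order: 412, 383, 243, 229, 185, 118, 83, 22
Step 2: The winning bid is the highest: 412
Step 3: The payment equals the second-highest bid: 383
Step 4: Surplus = winner's bid - payment = 412 - 383 = 29

29


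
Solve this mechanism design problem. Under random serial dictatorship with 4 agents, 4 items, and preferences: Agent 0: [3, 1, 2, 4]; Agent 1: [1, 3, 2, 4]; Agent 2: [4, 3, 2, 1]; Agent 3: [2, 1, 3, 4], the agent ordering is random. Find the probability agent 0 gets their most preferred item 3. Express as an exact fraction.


Step 1: Agent 0 wants item 3
Step 2: There are 24 possible orderings of agents
Step 3: In 24 orderings, agent 0 gets item 3
Step 4: Probability = 24/24 = 1

1


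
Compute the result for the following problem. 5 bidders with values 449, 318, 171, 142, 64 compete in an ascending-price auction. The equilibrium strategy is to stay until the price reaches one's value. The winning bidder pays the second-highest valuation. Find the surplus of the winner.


Step 1: Identify the highest value: 449
Step 2: Identify the second-highest value: 318
Step 3: The final price = second-highest value = 318
Step 4: Surplus = 449 - 318 = 131

131


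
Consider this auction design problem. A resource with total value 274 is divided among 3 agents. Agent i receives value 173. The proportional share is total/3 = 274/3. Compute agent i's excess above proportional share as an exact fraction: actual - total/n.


Step 1: Proportional share = 274/3
Step 2: Agent's actual allocation = 173
Step 3: Excess = 173 - 274/3 = 245/3

245/3


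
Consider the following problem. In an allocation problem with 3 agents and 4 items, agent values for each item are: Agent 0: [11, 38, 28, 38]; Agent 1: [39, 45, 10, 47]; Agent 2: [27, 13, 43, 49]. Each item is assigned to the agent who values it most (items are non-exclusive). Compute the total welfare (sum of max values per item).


Step 1: For each item, find the maximum value among all agents.
Step 2: Item 0 -> Agent 1 (value 39)
Step 3: Item 1 -> Agent 1 (value 45)
Step 4: Item 2 -> Agent 2 (value 43)
Step 5: Item 3 -> Agent 2 (value 49)
Step 6: Total welfare = 39 + 45 + 43 + 49 = 176

176


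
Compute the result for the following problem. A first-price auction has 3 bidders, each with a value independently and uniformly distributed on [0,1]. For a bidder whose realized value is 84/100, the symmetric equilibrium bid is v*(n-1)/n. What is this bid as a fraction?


Step 1: The symmetric BNE bidding function is b(v) = v * (n-1) / n
Step 2: Substitute v = 21/25 and n = 3
Step 3: b = 21/25 * 2/3
Step 4: b = 14/25

14/25


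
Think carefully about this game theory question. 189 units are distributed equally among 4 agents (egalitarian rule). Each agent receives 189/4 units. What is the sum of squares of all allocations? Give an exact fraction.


Step 1: Each agent's share = 189/4
Step 2: Square of each share = (189/4)^2 = 35721/16
Step 3: Sum of squares = 4 * 35721/16 = 35721/4

35721/4


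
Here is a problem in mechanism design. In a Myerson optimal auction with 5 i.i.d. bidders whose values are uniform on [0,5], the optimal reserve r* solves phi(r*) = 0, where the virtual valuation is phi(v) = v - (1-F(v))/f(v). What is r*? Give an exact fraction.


Step 1: For U[0,5], F(v) = v/5 and f(v) = 1/5
Step 2: phi(v) = v - (1 - v/5)/(1/5) = v - (5 - v) = 2v - 5
Step 3: Set phi(r*) = 0: 2r* - 5 = 0
Step 4: r* = 5/2 (the number of bidders n = 5 does not enter)

5/2
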